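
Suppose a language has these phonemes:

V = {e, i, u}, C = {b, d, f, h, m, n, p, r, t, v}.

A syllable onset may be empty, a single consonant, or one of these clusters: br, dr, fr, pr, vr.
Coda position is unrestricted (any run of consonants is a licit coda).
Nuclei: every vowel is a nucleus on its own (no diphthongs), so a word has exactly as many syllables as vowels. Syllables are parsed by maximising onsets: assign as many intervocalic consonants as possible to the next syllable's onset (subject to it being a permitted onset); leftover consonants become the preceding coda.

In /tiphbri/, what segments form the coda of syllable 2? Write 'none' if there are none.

none

The vowels are i, i — 2 nuclei, so 2 syllables.
/i…i/ gap (V1→V2): cluster /phbr/ — the longest permitted-onset suffix is /br/; onset = /br/, preceding coda = /ph/.
So the parse is tiph.bri.
Syllable 2 is /bri/: onset /br/, nucleus /i/, coda ∅.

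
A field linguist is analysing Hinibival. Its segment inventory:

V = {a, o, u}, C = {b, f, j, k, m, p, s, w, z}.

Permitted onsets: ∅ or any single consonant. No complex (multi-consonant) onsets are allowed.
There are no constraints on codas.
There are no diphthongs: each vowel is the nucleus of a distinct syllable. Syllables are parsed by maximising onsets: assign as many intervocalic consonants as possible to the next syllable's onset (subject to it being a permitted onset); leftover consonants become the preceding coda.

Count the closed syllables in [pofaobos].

1

The vowels are o, a, o, o — 4 nuclei, so 4 syllables.
Between /o/ (V1) and /a/ (V2): just /f/ — single C goes to the following onset.
Between /a/ (V2) and /o/ (V3): hiatus — the boundary sits between the two vowels.
Between /o/ (V3) and /o/ (V4): /b/ is a single consonant, so it becomes the next onset.
Result: po.fa.o.bos.
Classifying each syllable: /po/ (open), /fa/ (open), /o/ (open), /bos/ (closed).
Closed syllables: 1.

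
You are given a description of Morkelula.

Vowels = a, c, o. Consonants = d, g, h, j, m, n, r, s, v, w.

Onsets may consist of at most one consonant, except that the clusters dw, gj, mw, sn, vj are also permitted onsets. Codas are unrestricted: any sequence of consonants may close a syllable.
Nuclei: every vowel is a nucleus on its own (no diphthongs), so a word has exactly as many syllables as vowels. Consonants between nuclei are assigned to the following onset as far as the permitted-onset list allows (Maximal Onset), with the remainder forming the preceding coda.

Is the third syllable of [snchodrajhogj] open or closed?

The vowels are c, o, a, o — 4 nuclei, so 4 syllables.
σ1/σ2 boundary: just /h/ — single C goes to the following onset.
σ2/σ3 boundary: /dr/; trying suffixes from longest down, /r/ is the first permitted one, so coda /d/ | onset /r/.
σ3/σ4 boundary: /jh/; trying suffixes from longest down, /h/ is the first permitted one, so coda /j/ | onset /h/.
Syllabification: snc.hod.raj.hogj.
Syllable 3 is /raj/ with coda /j/, so it is closed.

closed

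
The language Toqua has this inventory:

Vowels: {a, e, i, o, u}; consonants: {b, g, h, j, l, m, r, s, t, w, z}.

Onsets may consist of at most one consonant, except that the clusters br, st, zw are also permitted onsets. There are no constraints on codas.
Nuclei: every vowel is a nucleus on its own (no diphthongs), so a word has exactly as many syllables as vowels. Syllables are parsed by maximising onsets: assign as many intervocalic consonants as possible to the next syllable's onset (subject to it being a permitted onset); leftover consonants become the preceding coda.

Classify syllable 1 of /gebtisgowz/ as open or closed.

closed

The vowels are e, i, o — 3 nuclei, so 3 syllables.
/e…i/ gap (V1→V2): /bt/ splits as /b/ + /t/ (/t/ is the longest suffix that is a licit onset).
/i…o/ gap (V2→V3): cluster /sg/ — the longest permitted-onset suffix is /g/; onset = /g/, preceding coda = /s/.
So the parse is geb.tis.gowz.
Syllable 1 is /geb/ with coda /b/, so it is closed.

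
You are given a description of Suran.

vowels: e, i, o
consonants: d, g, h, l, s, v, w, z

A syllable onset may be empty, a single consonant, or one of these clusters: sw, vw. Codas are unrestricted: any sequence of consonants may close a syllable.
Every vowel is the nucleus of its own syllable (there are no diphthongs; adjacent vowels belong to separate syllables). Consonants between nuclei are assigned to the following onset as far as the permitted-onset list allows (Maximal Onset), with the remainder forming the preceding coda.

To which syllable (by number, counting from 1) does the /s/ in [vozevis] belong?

3

Nuclei (vowels): o, e, i → 3 syllables.
V1 /o/ – V2 /e/: just /z/ — single C goes to the following onset.
V2 /e/ – V3 /i/: /v/ is a single consonant, so it becomes the next onset.
Result: vo.ze.vis.
The /s/ is in the coda of syllable 3 (/vis/).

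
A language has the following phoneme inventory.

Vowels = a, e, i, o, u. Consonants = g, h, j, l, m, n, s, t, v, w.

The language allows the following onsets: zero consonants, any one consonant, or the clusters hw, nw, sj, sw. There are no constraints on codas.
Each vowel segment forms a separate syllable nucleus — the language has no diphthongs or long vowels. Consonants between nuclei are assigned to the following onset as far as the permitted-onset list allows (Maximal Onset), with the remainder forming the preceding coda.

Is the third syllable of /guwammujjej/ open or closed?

The vowels are u, a, u, e — 4 nuclei, so 4 syllables.
/u…a/ gap (V1→V2): just /w/ — single C goes to the following onset.
/a…u/ gap (V2→V3): /mm/ splits as /m/ + /m/ (/m/ is the longest suffix that is a licit onset).
/u…e/ gap (V3→V4): /jj/ splits as /j/ + /j/ (/j/ is the longest suffix that is a licit onset).
Result: gu.wam.muj.jej.
Syllable 3 is /muj/ with coda /j/, so it is closed.

closed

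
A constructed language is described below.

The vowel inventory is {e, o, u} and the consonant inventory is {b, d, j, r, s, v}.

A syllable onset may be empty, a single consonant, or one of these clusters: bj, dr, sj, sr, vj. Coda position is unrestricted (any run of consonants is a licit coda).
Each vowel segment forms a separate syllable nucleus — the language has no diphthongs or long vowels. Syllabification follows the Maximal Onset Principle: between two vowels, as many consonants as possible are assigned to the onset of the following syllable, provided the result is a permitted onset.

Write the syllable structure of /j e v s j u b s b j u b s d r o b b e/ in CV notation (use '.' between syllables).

CVC.CCVCC.CCVCC.CCVC.CV

The vowels are e, u, u, o, e — 5 nuclei, so 5 syllables.
Between /e/ (V1) and /u/ (V2): /vsj/; trying suffixes from longest down, /sj/ is the first permitted one, so coda /v/ | onset /sj/.
Between /u/ (V2) and /u/ (V3): /bsbj/ splits as /bs/ + /bj/ (/bj/ is the longest suffix that is a licit onset).
Between /u/ (V3) and /o/ (V4): /bsdr/ splits as /bs/ + /dr/ (/dr/ is the longest suffix that is a licit onset).
Between /o/ (V4) and /e/ (V5): cluster /bb/ — the longest permitted-onset suffix is /b/; onset = /b/, preceding coda = /b/.
Result: jev.sjubs.bjubs.drob.be.
Mapping each syllable to C/V: /jev/ → CVC, /sjubs/ → CCVCC, /bjubs/ → CCVCC, /drob/ → CCVC, /be/ → CV.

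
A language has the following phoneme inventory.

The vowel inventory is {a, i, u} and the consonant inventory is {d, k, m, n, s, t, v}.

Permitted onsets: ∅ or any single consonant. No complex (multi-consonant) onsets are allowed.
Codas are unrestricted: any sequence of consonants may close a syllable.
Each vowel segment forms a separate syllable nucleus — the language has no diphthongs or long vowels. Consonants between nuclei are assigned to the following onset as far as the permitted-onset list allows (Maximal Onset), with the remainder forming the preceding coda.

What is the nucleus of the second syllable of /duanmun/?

Nuclei (vowels): u, a, u → 3 syllables.
The second nucleus (vowel 2 from the left) is /a/.

a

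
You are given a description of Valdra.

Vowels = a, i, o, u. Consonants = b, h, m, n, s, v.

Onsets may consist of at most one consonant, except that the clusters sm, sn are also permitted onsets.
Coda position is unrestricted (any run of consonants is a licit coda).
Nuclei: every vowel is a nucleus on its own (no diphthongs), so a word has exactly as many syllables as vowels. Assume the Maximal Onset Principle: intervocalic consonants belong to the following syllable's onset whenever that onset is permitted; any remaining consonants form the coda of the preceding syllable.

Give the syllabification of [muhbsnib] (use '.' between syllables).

Nuclei (vowels): u, i → 2 syllables.
/u…i/ gap (V1→V2): /hbsn/ — longest licit onset from the right is /sn/, leaving /hb/ as coda.

muhb.snib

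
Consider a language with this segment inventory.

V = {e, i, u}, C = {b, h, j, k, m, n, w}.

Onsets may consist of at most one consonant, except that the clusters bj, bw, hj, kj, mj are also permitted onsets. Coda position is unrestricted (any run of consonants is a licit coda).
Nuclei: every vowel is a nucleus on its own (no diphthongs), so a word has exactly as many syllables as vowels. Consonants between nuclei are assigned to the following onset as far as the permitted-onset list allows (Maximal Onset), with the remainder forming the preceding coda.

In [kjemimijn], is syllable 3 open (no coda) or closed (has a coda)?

closed

Nuclei (vowels): e, i, i → 3 syllables.
Between /e/ (V1) and /i/ (V2): just /m/ — single C goes to the following onset.
Between /i/ (V2) and /i/ (V3): /m/ is a single consonant, so it becomes the next onset.
Putting it together: kje.mi.mijn.
Syllable 3 is /mijn/ with coda /jn/, so it is closed.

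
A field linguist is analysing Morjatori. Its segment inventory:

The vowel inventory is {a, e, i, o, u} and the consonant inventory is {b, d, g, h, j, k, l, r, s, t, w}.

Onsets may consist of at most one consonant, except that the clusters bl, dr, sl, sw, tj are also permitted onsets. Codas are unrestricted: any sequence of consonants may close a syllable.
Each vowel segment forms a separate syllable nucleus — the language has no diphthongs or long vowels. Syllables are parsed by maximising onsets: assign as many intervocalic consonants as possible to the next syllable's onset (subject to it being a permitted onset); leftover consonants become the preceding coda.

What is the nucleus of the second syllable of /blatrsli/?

i

Vowels present: a, i; each is a nucleus, giving 2 syllables.
The second nucleus (vowel 2 from the left) is /i/.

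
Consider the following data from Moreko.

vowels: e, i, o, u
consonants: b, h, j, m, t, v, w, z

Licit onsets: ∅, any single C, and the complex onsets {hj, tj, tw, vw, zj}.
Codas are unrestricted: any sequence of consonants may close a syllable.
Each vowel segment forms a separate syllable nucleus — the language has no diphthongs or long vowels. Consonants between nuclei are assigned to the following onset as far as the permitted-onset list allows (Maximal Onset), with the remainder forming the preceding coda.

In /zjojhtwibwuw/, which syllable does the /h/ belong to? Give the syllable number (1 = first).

Vowels present: o, i, u; each is a nucleus, giving 3 syllables.
Between /o/ (V1) and /i/ (V2): /jhtw/ splits as /jh/ + /tw/ (/tw/ is the longest suffix that is a licit onset).
Between /i/ (V2) and /u/ (V3): cluster /bw/ — the longest permitted-onset suffix is /w/; onset = /w/, preceding coda = /b/.
So the parse is zjojh.twib.wuw.
The /h/ is in the coda of syllable 1 (/zjojh/).

1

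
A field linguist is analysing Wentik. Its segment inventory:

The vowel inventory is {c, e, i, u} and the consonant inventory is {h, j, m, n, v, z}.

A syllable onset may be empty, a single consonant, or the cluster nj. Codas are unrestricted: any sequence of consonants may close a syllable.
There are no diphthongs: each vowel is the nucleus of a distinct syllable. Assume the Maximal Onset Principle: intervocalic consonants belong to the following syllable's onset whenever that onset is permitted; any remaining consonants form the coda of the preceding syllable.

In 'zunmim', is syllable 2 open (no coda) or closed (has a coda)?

closed

Nuclei (vowels): u, i → 2 syllables.
V1 /u/ – V2 /i/: /nm/ splits as /n/ + /m/ (/m/ is the longest suffix that is a licit onset).
Syllabification: zun.mim.
Syllable 2 is /mim/ with coda /m/, so it is closed.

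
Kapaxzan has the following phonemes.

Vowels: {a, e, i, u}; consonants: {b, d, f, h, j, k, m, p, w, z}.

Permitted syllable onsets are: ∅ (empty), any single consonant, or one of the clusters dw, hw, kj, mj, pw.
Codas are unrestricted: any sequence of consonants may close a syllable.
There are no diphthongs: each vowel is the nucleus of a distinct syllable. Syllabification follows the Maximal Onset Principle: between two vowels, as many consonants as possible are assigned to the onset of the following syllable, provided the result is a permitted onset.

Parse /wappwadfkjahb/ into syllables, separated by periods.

wap.pwadf.kjahb

The vowels are a, a, a — 3 nuclei, so 3 syllables.
V1 /a/ – V2 /a/: /ppw/ splits as /p/ + /pw/ (/pw/ is the longest suffix that is a licit onset).
V2 /a/ – V3 /a/: /dfkj/; trying suffixes from longest down, /kj/ is the first permitted one, so coda /df/ | onset /kj/.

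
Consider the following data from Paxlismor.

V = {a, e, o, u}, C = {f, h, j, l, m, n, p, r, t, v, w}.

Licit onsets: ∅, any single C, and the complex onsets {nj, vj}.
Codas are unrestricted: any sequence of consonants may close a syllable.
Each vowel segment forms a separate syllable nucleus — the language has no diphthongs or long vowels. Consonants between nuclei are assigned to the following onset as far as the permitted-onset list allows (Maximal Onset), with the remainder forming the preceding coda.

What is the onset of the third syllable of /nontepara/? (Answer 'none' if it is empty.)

Nuclei (vowels): o, e, a, a → 4 syllables.
V1 /o/ – V2 /e/: cluster /nt/ — the longest permitted-onset suffix is /t/; onset = /t/, preceding coda = /n/.
V2 /e/ – V3 /a/: /p/ → onset of the next syllable (single consonants are always licit onsets).
V3 /a/ – V4 /a/: /r/ is a single consonant, so it becomes the next onset.
Result: non.te.pa.ra.
Syllable 3 is /pa/: onset /p/, nucleus /a/, coda ∅.

p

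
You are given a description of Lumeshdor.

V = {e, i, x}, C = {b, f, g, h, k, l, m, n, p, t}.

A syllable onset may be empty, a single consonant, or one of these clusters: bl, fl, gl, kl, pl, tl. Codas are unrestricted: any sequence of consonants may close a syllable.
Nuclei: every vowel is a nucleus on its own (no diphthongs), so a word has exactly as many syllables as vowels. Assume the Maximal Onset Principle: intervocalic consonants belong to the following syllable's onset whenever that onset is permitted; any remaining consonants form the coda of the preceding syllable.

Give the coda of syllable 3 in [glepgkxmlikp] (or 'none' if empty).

Nuclei (vowels): e, x, i → 3 syllables.
V1 /e/ – V2 /x/: cluster /pgk/ — the longest permitted-onset suffix is /k/; onset = /k/, preceding coda = /pg/.
V2 /x/ – V3 /i/: cluster /ml/ — the longest permitted-onset suffix is /l/; onset = /l/, preceding coda = /m/.
Syllabification: glepg.kxm.likp.
Syllable 3 is /likp/: onset /l/, nucleus /i/, coda /kp/.

kp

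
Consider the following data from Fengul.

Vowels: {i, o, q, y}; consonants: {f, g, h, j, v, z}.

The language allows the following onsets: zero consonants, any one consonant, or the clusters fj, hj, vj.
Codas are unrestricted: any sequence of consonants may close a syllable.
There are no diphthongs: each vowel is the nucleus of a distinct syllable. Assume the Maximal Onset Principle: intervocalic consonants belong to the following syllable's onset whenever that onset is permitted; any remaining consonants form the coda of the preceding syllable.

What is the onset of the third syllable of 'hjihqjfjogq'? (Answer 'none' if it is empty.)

The vowels are i, q, o, q — 4 nuclei, so 4 syllables.
V1 /i/ – V2 /q/: /h/ → onset of the next syllable (single consonants are always licit onsets).
V2 /q/ – V3 /o/: cluster /jfj/ — the longest permitted-onset suffix is /fj/; onset = /fj/, preceding coda = /j/.
V3 /o/ – V4 /q/: just /g/ — single C goes to the following onset.
Putting it together: hji.hqj.fjo.gq.
Syllable 3 is /fjo/: onset /fj/, nucleus /o/, coda ∅.

fj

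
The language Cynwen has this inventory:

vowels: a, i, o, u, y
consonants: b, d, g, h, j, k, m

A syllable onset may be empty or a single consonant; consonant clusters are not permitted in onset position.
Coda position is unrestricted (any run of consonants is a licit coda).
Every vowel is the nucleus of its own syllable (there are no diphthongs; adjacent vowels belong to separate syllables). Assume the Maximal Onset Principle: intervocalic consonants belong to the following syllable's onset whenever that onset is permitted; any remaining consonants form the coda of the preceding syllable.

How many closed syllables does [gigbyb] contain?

Vowels present: i, y; each is a nucleus, giving 2 syllables.
σ1/σ2 boundary: /gb/ splits as /g/ + /b/ (/b/ is the longest suffix that is a licit onset).
Syllabification: gig.byb.
Classifying each syllable: /gig/ (closed), /byb/ (closed).
Closed syllables: 2.

2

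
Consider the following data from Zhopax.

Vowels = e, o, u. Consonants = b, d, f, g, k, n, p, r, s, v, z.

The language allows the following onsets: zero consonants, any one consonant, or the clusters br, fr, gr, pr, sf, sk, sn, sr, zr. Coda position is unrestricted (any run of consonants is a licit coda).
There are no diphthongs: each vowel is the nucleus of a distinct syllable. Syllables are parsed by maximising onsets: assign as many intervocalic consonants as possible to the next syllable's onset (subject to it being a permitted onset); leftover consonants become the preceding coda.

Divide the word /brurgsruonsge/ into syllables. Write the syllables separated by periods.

brurg.sru.ons.ge

The vowels are u, u, o, e — 4 nuclei, so 4 syllables.
V1 /u/ – V2 /u/: /rgsr/ splits as /rg/ + /sr/ (/sr/ is the longest suffix that is a licit onset).
V2 /u/ – V3 /o/: no consonants, so the boundary falls immediately after /u/.
V3 /o/ – V4 /e/: /nsg/ splits as /ns/ + /g/ (/g/ is the longest suffix that is a licit onset).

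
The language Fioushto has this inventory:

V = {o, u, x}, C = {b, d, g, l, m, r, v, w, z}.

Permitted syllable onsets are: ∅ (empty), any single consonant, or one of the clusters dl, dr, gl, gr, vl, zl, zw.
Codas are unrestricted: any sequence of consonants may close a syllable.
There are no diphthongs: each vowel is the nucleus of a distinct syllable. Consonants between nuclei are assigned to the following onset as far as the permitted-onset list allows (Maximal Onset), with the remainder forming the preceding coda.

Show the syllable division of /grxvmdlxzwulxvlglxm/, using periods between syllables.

The vowels are x, x, u, x, x — 5 nuclei, so 5 syllables.
Between /x/ (V1) and /x/ (V2): /vmdl/ splits as /vm/ + /dl/ (/dl/ is the longest suffix that is a licit onset).
Between /x/ (V2) and /u/ (V3): /zw/ — entire cluster is a permitted onset → onset /zw/, coda ∅.
Between /u/ (V3) and /x/ (V4): /l/ → onset of the next syllable (single consonants are always licit onsets).
Between /x/ (V4) and /x/ (V5): cluster /vlgl/ — the longest permitted-onset suffix is /gl/; onset = /gl/, preceding coda = /vl/.

grxvm.dlx.zwu.lxvl.glxm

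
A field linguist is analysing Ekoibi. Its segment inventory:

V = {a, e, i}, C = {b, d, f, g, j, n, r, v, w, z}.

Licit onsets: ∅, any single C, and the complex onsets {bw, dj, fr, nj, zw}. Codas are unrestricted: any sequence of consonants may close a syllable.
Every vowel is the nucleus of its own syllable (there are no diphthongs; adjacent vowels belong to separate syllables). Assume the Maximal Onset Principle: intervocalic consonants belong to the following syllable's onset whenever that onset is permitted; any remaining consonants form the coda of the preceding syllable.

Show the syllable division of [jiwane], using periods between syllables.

Nuclei (vowels): i, a, e → 3 syllables.
/i…a/ gap (V1→V2): /w/ → onset of the next syllable (single consonants are always licit onsets).
/a…e/ gap (V2→V3): /n/ is a single consonant, so it becomes the next onset.

ji.wa.ne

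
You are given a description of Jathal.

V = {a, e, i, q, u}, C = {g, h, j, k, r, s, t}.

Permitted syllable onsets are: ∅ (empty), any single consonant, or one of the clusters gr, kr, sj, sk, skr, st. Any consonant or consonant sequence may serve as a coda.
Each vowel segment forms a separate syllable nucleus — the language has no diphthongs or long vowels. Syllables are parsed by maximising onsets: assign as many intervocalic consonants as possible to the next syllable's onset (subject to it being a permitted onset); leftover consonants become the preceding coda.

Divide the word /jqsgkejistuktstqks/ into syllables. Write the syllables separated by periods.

Vowels present: q, e, i, u, q; each is a nucleus, giving 5 syllables.
σ1/σ2 boundary: /sgk/ splits as /sg/ + /k/ (/k/ is the longest suffix that is a licit onset).
σ2/σ3 boundary: /j/ → onset of the next syllable (single consonants are always licit onsets).
σ3/σ4 boundary: /st/ — entire cluster is a permitted onset → onset /st/, coda ∅.
σ4/σ5 boundary: /ktst/ splits as /kt/ + /st/ (/st/ is the longest suffix that is a licit onset).

jqsg.ke.ji.stukt.stqks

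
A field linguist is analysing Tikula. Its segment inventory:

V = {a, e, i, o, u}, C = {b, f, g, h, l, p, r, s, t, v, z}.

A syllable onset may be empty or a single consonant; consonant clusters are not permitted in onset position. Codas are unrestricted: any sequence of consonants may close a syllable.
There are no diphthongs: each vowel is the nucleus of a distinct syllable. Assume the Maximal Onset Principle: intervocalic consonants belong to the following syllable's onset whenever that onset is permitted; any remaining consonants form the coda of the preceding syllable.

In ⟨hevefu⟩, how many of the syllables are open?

3

The vowels are e, e, u — 3 nuclei, so 3 syllables.
σ1/σ2 boundary: /v/ is a single consonant, so it becomes the next onset.
σ2/σ3 boundary: /f/ → onset of the next syllable (single consonants are always licit onsets).
Result: he.ve.fu.
Classifying each syllable: /he/ (open), /ve/ (open), /fu/ (open).
Open syllables: 3.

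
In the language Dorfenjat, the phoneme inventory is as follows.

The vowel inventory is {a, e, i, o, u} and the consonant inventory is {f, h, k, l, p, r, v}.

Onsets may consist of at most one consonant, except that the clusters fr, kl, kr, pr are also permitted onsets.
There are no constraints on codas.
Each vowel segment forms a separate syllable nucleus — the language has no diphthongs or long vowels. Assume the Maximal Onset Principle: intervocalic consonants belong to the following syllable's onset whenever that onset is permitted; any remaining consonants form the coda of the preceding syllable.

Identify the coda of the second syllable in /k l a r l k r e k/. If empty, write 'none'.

k

The vowels are a, e — 2 nuclei, so 2 syllables.
V1 /a/ – V2 /e/: /rlkr/; trying suffixes from longest down, /kr/ is the first permitted one, so coda /rl/ | onset /kr/.
Result: klarl.krek.
Syllable 2 is /krek/: onset /kr/, nucleus /e/, coda /k/.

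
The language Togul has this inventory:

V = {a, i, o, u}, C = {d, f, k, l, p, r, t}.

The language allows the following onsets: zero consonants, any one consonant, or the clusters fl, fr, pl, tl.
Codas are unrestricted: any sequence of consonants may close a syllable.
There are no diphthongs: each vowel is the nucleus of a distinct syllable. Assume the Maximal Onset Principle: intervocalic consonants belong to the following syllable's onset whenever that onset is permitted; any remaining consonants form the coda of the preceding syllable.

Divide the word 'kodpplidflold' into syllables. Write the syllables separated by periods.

kodp.plid.flold

Vowels present: o, i, o; each is a nucleus, giving 3 syllables.
V1 /o/ – V2 /i/: /dppl/; trying suffixes from longest down, /pl/ is the first permitted one, so coda /dp/ | onset /pl/.
V2 /i/ – V3 /o/: /dfl/ splits as /d/ + /fl/ (/fl/ is the longest suffix that is a licit onset).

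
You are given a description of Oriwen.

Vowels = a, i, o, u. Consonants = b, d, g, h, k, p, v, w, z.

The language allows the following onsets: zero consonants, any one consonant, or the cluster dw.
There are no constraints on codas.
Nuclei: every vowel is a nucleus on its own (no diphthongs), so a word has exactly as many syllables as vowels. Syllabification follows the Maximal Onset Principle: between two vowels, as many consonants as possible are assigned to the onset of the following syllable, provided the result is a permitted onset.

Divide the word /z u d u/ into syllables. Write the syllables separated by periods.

zu.du

Vowels present: u, u; each is a nucleus, giving 2 syllables.
Between /u/ (V1) and /u/ (V2): /d/ is a single consonant, so it becomes the next onset.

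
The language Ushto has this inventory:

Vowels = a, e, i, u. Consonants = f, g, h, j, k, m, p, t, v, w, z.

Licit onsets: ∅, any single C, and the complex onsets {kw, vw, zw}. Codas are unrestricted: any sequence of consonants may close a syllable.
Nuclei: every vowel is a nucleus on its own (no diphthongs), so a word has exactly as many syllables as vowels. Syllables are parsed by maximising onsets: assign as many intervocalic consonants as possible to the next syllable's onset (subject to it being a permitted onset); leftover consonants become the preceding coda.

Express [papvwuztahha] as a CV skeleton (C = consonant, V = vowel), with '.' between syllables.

CVC.CCVC.CVC.CV

Vowels present: a, u, a, a; each is a nucleus, giving 4 syllables.
/a…u/ gap (V1→V2): /pvw/ splits as /p/ + /vw/ (/vw/ is the longest suffix that is a licit onset).
/u…a/ gap (V2→V3): /zt/; trying suffixes from longest down, /t/ is the first permitted one, so coda /z/ | onset /t/.
/a…a/ gap (V3→V4): /hh/; trying suffixes from longest down, /h/ is the first permitted one, so coda /h/ | onset /h/.
Syllabification: pap.vwuz.tah.ha.
Mapping each syllable to C/V: /pap/ → CVC, /vwuz/ → CCVC, /tah/ → CVC, /ha/ → CV.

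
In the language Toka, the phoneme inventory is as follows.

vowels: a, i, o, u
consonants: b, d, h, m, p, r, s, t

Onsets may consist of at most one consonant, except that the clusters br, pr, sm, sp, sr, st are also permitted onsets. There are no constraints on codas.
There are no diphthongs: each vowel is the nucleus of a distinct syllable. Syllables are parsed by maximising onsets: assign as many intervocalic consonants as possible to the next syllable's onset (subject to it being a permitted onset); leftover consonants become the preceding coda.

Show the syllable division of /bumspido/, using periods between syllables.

bum.spi.do

Vowels present: u, i, o; each is a nucleus, giving 3 syllables.
/u…i/ gap (V1→V2): /msp/ splits as /m/ + /sp/ (/sp/ is the longest suffix that is a licit onset).
/i…o/ gap (V2→V3): /d/ → onset of the next syllable (single consonants are always licit onsets).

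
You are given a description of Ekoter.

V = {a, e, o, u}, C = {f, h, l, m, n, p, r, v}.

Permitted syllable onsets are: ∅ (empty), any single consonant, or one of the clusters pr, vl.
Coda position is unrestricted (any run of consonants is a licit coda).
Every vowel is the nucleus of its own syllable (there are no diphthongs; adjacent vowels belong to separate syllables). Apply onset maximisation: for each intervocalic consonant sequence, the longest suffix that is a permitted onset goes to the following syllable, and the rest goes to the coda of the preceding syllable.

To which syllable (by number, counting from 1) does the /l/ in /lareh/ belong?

The vowels are a, e — 2 nuclei, so 2 syllables.
Between /a/ (V1) and /e/ (V2): /r/ → onset of the next syllable (single consonants are always licit onsets).
Syllabification: la.reh.
The /l/ is in the onset of syllable 1 (/la/).

1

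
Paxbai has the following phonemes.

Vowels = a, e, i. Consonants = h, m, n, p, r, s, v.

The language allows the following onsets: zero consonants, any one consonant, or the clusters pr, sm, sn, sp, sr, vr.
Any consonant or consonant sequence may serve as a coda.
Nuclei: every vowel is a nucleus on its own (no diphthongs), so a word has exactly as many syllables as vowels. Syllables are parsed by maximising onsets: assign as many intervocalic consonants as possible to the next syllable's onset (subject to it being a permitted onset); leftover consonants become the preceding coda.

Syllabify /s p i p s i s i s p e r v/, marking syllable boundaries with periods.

Nuclei (vowels): i, i, i, e → 4 syllables.
Between /i/ (V1) and /i/ (V2): /ps/; trying suffixes from longest down, /s/ is the first permitted one, so coda /p/ | onset /s/.
Between /i/ (V2) and /i/ (V3): /s/ → onset of the next syllable (single consonants are always licit onsets).
Between /i/ (V3) and /e/ (V4): /sp/ — entire cluster is a permitted onset → onset /sp/, coda ∅.

spip.si.si.sperv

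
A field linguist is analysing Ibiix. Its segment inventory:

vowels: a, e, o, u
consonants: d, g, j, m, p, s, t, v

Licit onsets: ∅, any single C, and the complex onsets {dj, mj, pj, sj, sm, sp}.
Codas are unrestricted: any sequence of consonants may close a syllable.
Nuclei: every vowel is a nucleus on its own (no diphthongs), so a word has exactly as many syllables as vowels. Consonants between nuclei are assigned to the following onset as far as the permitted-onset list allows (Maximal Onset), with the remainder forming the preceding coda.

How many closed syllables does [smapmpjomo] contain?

Nuclei (vowels): a, o, o → 3 syllables.
V1 /a/ – V2 /o/: /pmpj/ — longest licit onset from the right is /pj/, leaving /pm/ as coda.
V2 /o/ – V3 /o/: /m/ → onset of the next syllable (single consonants are always licit onsets).
So the parse is smapm.pjo.mo.
Classifying each syllable: /smapm/ (closed), /pjo/ (open), /mo/ (open).
Closed syllables: 1.

1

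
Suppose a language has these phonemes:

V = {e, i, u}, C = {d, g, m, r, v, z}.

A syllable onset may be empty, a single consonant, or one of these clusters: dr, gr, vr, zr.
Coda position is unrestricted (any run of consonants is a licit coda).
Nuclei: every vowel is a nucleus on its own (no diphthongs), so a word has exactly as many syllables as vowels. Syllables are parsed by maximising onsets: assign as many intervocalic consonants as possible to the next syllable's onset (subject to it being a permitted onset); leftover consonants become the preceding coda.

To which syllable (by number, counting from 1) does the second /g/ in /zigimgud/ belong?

Vowels present: i, i, u; each is a nucleus, giving 3 syllables.
Between /i/ (V1) and /i/ (V2): /g/ is a single consonant, so it becomes the next onset.
Between /i/ (V2) and /u/ (V3): /mg/ splits as /m/ + /g/ (/g/ is the longest suffix that is a licit onset).
Result: zi.gim.gud.
The second /g/ is in the onset of syllable 3 (/gud/).

3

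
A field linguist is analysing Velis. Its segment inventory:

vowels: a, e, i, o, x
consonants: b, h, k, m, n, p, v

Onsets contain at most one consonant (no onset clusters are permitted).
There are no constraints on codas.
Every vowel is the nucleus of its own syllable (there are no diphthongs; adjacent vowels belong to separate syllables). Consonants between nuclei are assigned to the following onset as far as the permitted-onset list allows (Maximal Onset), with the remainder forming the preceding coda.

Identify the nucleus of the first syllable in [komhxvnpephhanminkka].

o

The vowels are o, x, e, a, i, a — 6 nuclei, so 6 syllables.
The first nucleus (vowel 1 from the left) is /o/.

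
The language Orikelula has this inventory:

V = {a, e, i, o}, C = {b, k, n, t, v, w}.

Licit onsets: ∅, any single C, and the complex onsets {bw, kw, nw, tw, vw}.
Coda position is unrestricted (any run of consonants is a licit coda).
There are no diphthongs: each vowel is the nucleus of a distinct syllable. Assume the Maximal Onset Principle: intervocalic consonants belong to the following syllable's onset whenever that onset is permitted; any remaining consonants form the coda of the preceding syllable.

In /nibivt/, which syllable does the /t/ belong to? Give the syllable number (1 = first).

Vowels present: i, i; each is a nucleus, giving 2 syllables.
Between /i/ (V1) and /i/ (V2): /b/ is a single consonant, so it becomes the next onset.
Result: ni.bivt.
The /t/ is in the coda of syllable 2 (/bivt/).

2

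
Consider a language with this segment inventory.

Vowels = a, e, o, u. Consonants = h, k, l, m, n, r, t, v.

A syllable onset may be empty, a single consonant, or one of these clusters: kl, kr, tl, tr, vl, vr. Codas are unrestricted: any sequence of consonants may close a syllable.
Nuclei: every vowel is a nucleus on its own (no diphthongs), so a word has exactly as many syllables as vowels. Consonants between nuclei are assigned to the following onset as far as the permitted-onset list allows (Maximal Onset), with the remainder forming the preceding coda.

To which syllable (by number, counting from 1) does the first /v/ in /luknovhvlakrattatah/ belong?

Vowels present: u, o, a, a, a, a; each is a nucleus, giving 6 syllables.
V1 /u/ – V2 /o/: /kn/; trying suffixes from longest down, /n/ is the first permitted one, so coda /k/ | onset /n/.
V2 /o/ – V3 /a/: /vhvl/ — longest licit onset from the right is /vl/, leaving /vh/ as coda.
V3 /a/ – V4 /a/: /kr/ is a licit onset in full, so it all attaches to the next syllable.
V4 /a/ – V5 /a/: /tt/ — longest licit onset from the right is /t/, leaving /t/ as coda.
V5 /a/ – V6 /a/: just /t/ — single C goes to the following onset.
So the parse is luk.novh.vla.krat.ta.tah.
The first /v/ is in the coda of syllable 2 (/novh/).

2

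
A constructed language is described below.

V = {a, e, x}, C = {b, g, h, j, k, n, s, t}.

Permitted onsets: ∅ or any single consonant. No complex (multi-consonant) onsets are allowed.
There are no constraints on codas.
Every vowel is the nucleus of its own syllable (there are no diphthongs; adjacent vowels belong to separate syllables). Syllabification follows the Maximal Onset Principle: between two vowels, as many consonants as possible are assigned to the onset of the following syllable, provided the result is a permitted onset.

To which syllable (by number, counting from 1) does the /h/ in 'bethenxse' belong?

The vowels are e, e, x, e — 4 nuclei, so 4 syllables.
V1 /e/ – V2 /e/: cluster /th/ — the longest permitted-onset suffix is /h/; onset = /h/, preceding coda = /t/.
V2 /e/ – V3 /x/: /n/ is a single consonant, so it becomes the next onset.
V3 /x/ – V4 /e/: /s/ → onset of the next syllable (single consonants are always licit onsets).
Putting it together: bet.he.nx.se.
The /h/ is in the onset of syllable 2 (/he/).

2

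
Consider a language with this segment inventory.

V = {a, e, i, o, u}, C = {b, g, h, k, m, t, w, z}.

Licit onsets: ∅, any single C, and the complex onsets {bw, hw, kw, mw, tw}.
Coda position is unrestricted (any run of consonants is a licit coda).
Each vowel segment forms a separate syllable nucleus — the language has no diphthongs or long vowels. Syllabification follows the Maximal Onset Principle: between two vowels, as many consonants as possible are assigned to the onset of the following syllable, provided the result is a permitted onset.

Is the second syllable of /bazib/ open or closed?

Nuclei (vowels): a, i → 2 syllables.
V1 /a/ – V2 /i/: /z/ is a single consonant, so it becomes the next onset.
So the parse is ba.zib.
Syllable 2 is /zib/ with coda /b/, so it is closed.

closed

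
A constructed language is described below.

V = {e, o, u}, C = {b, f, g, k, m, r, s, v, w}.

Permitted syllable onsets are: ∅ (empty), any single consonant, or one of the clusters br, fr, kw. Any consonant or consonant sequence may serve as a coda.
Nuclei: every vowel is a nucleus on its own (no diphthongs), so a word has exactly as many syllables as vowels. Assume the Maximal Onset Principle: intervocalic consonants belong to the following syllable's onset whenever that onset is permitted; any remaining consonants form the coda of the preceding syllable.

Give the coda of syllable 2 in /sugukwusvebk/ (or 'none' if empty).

none

Nuclei (vowels): u, u, u, e → 4 syllables.
σ1/σ2 boundary: /g/ is a single consonant, so it becomes the next onset.
σ2/σ3 boundary: /kw/ — entire cluster is a permitted onset → onset /kw/, coda ∅.
σ3/σ4 boundary: /sv/; trying suffixes from longest down, /v/ is the first permitted one, so coda /s/ | onset /v/.
Putting it together: su.gu.kwus.vebk.
Syllable 2 is /gu/: onset /g/, nucleus /u/, coda ∅.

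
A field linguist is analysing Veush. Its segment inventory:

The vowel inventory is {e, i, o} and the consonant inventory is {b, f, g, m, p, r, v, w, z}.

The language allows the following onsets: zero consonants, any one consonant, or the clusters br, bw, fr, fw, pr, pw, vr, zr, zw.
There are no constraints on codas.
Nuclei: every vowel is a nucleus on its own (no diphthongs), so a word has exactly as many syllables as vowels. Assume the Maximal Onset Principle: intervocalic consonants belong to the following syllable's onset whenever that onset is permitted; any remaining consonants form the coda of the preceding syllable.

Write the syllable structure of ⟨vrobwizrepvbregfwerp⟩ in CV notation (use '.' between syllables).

The vowels are o, i, e, e, e — 5 nuclei, so 5 syllables.
/o…i/ gap (V1→V2): /bw/ is a licit onset in full, so it all attaches to the next syllable.
/i…e/ gap (V2→V3): /zr/ — entire cluster is a permitted onset → onset /zr/, coda ∅.
/e…e/ gap (V3→V4): cluster /pvbr/ — the longest permitted-onset suffix is /br/; onset = /br/, preceding coda = /pv/.
/e…e/ gap (V4→V5): /gfw/; trying suffixes from longest down, /fw/ is the first permitted one, so coda /g/ | onset /fw/.
Result: vro.bwi.zrepv.breg.fwerp.
Mapping each syllable to C/V: /vro/ → CCV, /bwi/ → CCV, /zrepv/ → CCVCC, /breg/ → CCVC, /fwerp/ → CCVCC.

CCV.CCV.CCVCC.CCVC.CCVCC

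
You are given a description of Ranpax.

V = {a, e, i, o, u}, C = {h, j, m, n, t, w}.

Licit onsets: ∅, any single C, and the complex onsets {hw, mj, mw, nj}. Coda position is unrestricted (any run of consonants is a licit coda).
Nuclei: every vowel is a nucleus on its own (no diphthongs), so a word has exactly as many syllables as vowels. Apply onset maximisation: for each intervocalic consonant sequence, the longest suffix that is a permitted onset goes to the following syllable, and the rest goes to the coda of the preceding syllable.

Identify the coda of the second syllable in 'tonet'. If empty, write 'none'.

t

Nuclei (vowels): o, e → 2 syllables.
V1 /o/ – V2 /e/: /n/ → onset of the next syllable (single consonants are always licit onsets).
Result: to.net.
Syllable 2 is /net/: onset /n/, nucleus /e/, coda /t/.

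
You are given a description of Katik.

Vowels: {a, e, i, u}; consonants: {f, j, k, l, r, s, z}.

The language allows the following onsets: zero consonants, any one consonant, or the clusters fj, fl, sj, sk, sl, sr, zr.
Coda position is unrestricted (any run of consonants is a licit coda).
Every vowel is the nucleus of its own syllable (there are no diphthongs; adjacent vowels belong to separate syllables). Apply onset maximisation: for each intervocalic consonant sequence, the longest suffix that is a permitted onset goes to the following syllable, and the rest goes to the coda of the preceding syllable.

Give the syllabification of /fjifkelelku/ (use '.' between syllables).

fjif.ke.lel.ku

Nuclei (vowels): i, e, e, u → 4 syllables.
/i…e/ gap (V1→V2): /fk/; trying suffixes from longest down, /k/ is the first permitted one, so coda /f/ | onset /k/.
/e…e/ gap (V2→V3): just /l/ — single C goes to the following onset.
/e…u/ gap (V3→V4): /lk/; trying suffixes from longest down, /k/ is the first permitted one, so coda /l/ | onset /k/.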